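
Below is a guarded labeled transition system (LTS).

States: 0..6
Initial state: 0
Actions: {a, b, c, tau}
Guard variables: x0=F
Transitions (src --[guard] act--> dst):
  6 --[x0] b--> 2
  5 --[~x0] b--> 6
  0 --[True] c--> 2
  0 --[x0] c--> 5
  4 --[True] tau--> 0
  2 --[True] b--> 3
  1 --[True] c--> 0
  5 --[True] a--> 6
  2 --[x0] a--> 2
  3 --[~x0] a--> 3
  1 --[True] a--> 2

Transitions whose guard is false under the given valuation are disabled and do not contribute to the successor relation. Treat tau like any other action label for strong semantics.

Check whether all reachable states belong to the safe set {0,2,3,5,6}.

Answer: INVARIANT HOLDS

Trace:
Allowed set {0,2,3,5,6}
Reach set: {0,2,3}
  0: ok
  2: ok
  3: ok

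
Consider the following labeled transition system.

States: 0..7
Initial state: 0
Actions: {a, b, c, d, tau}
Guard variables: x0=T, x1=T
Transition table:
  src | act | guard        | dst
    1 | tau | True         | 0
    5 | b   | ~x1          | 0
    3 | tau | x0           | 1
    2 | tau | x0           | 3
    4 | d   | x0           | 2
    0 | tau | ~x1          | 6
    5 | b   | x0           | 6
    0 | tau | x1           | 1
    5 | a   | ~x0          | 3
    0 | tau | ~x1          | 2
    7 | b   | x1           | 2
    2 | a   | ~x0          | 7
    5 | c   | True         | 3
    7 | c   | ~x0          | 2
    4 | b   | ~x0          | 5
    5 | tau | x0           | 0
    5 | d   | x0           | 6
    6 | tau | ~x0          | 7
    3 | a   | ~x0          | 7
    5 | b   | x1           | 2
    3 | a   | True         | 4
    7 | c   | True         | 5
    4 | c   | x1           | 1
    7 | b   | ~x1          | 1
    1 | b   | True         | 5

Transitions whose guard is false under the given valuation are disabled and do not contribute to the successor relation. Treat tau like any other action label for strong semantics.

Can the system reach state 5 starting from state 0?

Answer: REACHABLE

Working:
Guard filter leaves 15 enabled edge(s).
depth 0: {0}
depth 1: {1}  total {0,1}
depth 2: {5}  total {0,1,5}
depth 3: {2,3,6}  total {0,1,2,3,5,6}
depth 4: {4}  total {0,1,2,3,4,5,6}
Reachable = {0,1,2,3,4,5,6}
trace reaching 5: tau·b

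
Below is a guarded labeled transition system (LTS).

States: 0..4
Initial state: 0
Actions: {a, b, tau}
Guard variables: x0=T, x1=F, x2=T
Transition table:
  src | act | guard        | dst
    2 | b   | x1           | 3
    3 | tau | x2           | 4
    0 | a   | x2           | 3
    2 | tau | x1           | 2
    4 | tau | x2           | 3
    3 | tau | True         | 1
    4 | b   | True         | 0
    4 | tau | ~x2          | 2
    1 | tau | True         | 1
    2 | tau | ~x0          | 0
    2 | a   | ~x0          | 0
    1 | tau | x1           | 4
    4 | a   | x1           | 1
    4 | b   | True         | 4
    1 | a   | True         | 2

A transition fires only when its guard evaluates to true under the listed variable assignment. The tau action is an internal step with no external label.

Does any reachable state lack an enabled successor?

Answer: DEADLOCK at state 2

Analysis:
Reach set: {0,1,2,3,4}
  0: a→3  [deg 1]
  1: a→2  tau→1  [deg 2]
  2: ∅  [no exit]
  3: tau→1  tau→4  [deg 2]
  4: b→0  b→4  tau→3  [deg 3]
Path to 2: a·tau·a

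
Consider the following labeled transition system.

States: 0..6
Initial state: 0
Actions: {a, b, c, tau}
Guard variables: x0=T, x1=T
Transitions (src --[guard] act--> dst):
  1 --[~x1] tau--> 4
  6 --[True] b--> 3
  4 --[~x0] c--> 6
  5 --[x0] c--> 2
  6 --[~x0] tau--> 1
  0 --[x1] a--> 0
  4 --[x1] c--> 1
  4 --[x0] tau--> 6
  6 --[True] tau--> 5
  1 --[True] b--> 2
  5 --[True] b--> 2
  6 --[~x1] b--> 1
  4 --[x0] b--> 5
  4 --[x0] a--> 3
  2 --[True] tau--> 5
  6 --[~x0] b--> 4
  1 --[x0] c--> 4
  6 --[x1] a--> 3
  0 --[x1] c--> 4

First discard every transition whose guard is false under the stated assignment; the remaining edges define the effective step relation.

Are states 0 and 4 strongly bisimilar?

Answer: NOT BISIMILAR

Trace:
Bisimulation quotient by refinement:
  round 0: {{0,1,2,3,4,5,6}}
  round 1: {{0},{1,5},{2},{3},{4},{6}}
  round 2: {{0},{1},{2},{3},{4},{5},{6}}
Fixed point at round 3; 7 class(es).
0∈{0}, 4∈{4}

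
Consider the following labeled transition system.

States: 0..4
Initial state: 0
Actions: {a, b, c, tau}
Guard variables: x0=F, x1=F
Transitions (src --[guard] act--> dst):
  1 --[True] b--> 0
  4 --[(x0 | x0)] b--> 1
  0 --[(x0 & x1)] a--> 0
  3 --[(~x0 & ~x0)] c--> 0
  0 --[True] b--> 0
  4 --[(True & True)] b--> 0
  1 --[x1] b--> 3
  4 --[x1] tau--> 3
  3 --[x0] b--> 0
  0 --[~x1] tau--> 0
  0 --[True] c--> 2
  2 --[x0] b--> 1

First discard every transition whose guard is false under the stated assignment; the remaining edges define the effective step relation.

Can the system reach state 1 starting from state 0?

After dropping false guards: 6 live edges.
L0 = {0}
L1 = {2}  cumulative {0,2}
Reachable = {0,2}

Answer: UNREACHABLE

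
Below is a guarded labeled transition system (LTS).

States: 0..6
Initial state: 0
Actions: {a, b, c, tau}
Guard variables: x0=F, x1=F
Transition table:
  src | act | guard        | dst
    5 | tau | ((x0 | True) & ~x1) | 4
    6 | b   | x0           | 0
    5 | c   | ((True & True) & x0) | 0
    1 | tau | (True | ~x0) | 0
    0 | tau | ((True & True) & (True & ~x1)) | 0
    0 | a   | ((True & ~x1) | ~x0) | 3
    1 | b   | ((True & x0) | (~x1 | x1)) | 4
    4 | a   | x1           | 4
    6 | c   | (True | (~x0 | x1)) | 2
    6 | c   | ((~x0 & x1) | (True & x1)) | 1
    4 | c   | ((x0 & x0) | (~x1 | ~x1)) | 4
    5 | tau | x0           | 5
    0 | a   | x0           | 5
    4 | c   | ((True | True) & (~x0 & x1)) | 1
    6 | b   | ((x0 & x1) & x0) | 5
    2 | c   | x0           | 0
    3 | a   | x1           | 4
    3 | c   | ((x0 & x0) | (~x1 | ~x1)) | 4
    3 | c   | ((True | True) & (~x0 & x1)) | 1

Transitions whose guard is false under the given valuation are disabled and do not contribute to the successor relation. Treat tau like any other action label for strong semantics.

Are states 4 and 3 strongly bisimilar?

Refine partition for ~:
  π0 = {{0,1,2,3,4,5,6}}
  π1 = {{0},{1},{2},{3,4,6},{5}}
  π2 = {{0},{1},{2},{3,4},{5},{6}}
6 equivalence class(es) (converged in 3)
class of 4: {3,4}; class of 3: {3,4}

Answer: BISIMILAR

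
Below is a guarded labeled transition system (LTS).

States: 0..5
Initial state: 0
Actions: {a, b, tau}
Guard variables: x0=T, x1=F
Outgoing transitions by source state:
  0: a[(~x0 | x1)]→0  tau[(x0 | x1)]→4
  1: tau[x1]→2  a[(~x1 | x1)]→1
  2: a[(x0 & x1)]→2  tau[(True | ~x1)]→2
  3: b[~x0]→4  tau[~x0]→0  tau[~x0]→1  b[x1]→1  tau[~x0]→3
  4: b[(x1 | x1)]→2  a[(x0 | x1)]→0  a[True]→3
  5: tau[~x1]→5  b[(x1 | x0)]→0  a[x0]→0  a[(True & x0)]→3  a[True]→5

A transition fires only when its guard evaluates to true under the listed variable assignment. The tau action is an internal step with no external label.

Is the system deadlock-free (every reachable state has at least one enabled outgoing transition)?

Reachable = {0,3,4}
  0: tau→4  [deg 1]
  3: ∅  [no exit]
  4: a→0  a→3  [deg 2]
witness 3: tau·a

Answer: DEADLOCK at state 3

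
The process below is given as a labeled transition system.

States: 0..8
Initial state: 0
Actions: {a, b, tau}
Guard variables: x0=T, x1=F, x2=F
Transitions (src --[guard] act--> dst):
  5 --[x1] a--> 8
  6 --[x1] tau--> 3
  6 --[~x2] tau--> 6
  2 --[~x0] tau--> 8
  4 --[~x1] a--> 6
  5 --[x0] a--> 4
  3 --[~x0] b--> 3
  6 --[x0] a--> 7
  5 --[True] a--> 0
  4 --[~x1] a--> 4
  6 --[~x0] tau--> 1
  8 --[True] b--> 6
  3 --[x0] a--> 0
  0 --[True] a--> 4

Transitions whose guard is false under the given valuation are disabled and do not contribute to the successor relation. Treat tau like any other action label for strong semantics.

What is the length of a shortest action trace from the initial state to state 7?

Answer: 3

Analysis:
Breadth-first toward 7:
  depth 0: {0}
  depth 1: {4}
  depth 2: {6}
  depth 3: {7}
depth(7)=3, e.g. a·a·a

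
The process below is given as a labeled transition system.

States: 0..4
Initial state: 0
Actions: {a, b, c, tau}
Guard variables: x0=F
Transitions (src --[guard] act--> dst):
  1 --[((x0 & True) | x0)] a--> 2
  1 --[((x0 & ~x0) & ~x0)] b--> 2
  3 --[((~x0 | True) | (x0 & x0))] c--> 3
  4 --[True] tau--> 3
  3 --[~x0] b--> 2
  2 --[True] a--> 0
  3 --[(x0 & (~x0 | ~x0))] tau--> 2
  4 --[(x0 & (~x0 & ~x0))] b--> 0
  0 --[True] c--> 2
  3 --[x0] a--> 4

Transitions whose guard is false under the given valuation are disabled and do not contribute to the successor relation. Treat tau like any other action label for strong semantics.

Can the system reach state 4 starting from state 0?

Answer: UNREACHABLE

Trace:
5 transition(s) survive guard evaluation.
L0 = {0}
L1 = {2}  cumulative {0,2}
R = {0,2}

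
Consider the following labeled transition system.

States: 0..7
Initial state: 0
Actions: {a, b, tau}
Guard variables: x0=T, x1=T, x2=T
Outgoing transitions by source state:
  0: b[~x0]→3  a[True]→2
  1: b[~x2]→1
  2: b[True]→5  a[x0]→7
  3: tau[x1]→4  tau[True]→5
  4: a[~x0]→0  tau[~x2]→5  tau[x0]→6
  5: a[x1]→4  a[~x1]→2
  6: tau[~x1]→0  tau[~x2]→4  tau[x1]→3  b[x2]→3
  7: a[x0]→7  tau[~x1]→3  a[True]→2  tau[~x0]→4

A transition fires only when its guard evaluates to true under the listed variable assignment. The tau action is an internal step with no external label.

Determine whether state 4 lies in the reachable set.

Guard filter leaves 11 enabled edge(s).
depth 0: {0}
depth 1: {2}  now seen {0,2}
depth 2: {5,7}  now seen {0,2,5,7}
depth 3: {4}  now seen {0,2,4,5,7}
depth 4: {6}  now seen {0,2,4,5,6,7}
depth 5: {3}  now seen {0,2,3,4,5,6,7}
Reachable = {0,2,3,4,5,6,7}
trace reaching 4: a·b·a

Answer: REACHABLE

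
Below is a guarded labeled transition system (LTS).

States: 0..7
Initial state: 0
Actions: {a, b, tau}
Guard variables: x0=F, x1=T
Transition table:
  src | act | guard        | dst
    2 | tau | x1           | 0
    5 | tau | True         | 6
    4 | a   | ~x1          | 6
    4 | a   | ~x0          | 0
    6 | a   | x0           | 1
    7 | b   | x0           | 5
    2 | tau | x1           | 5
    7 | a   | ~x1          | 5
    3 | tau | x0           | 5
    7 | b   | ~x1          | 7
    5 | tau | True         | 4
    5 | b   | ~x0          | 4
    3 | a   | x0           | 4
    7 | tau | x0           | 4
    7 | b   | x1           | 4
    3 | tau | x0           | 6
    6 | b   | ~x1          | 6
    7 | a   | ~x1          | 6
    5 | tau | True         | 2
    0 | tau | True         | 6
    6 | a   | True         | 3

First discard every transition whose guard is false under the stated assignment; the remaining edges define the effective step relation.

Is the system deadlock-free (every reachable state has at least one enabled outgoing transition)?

Reachable = {0,3,6}
  0: tau→6  [1 exit(s)]
  3: ∅  [deadlock]
  6: a→3  [1 exit(s)]
witness 3: tau·a

Answer: DEADLOCK at state 3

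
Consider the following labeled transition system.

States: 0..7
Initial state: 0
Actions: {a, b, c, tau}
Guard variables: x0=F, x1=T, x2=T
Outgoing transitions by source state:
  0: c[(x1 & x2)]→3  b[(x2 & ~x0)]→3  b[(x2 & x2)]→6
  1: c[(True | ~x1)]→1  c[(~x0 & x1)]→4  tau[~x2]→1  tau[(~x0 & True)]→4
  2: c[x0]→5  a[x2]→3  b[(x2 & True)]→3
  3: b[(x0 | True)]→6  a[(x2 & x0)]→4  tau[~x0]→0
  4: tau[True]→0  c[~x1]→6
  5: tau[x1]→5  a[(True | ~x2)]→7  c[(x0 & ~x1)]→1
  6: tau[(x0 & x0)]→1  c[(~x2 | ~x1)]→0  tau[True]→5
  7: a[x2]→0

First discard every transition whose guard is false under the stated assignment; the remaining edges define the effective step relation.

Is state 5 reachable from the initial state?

After dropping false guards: 15 live edges.
Layer 0: {0}
Layer 1: {3,6}  now seen {0,3,6}
Layer 2: {5}  now seen {0,3,5,6}
Layer 3: {7}  now seen {0,3,5,6,7}
Reach set: {0,3,5,6,7}
Path to 5: b·tau

Answer: REACHABLE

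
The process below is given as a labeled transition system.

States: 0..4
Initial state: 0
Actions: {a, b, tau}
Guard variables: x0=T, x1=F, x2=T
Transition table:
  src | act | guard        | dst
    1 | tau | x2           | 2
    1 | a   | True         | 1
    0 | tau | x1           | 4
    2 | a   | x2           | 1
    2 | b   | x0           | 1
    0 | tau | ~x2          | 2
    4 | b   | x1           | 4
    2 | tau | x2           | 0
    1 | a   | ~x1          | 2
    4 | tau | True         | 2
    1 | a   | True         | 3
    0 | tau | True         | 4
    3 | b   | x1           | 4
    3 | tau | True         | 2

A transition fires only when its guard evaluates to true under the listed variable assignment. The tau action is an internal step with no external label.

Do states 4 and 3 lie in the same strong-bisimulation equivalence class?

Answer: BISIMILAR

Working:
Bisimulation quotient by refinement:
  round 0: {{0,1,2,3,4}}
  round 1: {{0,3,4},{1},{2}}
  round 2: {{0},{1},{2},{3,4}}
4 equivalence class(es) (converged in 3)
4∈{3,4}, 3∈{3,4}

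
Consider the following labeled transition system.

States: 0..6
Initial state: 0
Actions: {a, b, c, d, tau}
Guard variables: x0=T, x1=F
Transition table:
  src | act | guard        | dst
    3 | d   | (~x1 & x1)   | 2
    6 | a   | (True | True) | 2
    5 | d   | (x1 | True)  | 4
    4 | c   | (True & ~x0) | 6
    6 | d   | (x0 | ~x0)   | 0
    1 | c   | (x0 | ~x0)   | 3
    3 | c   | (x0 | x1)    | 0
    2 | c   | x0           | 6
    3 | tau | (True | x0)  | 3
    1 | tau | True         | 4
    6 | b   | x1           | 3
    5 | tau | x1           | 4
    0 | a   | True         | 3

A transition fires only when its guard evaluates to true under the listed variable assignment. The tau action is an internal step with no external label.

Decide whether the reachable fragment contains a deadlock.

Answer: DEADLOCK-FREE

Working:
R = {0,3}
  0: a→3  [deg 1]
  3: c→0  tau→3  [deg 2]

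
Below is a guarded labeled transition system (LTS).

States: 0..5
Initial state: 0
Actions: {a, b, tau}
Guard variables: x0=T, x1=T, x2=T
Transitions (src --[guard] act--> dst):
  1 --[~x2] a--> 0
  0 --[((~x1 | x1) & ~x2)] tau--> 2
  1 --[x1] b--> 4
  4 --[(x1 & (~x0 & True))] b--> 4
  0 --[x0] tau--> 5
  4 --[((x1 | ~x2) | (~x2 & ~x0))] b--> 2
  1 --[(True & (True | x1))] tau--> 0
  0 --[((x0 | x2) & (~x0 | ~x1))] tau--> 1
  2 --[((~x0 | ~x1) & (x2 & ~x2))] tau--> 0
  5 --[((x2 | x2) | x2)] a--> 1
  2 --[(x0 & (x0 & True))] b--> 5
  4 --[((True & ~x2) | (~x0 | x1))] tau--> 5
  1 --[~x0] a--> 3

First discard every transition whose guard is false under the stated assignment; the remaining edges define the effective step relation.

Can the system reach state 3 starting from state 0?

Answer: UNREACHABLE

Analysis:
7 transition(s) survive guard evaluation.
depth 0: {0}
depth 1: {5}  cumulative {0,5}
depth 2: {1}  cumulative {0,1,5}
depth 3: {4}  cumulative {0,1,4,5}
depth 4: {2}  cumulative {0,1,2,4,5}
Reachable = {0,1,2,4,5}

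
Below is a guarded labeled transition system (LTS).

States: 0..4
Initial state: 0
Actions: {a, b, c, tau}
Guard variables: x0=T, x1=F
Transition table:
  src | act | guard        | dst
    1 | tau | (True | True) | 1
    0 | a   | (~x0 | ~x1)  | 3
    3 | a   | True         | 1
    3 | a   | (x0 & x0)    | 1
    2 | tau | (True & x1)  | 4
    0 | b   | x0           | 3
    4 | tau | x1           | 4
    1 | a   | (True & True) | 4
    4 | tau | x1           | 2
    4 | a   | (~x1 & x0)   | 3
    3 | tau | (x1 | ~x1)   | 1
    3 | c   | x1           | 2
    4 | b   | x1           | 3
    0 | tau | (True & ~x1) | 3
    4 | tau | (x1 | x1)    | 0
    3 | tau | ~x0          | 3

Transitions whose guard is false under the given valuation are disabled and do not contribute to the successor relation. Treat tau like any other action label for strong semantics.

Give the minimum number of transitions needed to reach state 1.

Layered search for 1:
  Layer 0: {0}
  Layer 1: {3}
  Layer 2: {1}
first hit 1 at d=2 via a·a

Answer: 2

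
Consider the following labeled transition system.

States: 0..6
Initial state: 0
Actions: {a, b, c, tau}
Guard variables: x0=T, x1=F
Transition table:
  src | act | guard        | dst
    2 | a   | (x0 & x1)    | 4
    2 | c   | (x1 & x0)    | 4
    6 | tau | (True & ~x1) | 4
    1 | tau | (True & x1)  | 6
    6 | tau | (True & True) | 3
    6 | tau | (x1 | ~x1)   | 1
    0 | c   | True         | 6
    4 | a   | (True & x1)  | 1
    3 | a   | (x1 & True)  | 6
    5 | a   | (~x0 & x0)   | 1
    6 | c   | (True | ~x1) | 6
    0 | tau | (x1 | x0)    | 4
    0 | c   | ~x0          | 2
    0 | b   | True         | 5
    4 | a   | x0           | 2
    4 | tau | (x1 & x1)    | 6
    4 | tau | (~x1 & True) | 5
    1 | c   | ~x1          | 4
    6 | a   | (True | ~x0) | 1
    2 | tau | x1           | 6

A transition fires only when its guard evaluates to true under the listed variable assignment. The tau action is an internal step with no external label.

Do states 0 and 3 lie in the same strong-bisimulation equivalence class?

Compute ~ classes (split until stable):
  P[0] = {{0,1,2,3,4,5,6}}
  P[1] = {{0},{1},{2,3,5},{4},{6}}
5 equivalence class(es) (converged in 2)
[0]={0}  [3]={2,3,5}

Answer: NOT BISIMILAR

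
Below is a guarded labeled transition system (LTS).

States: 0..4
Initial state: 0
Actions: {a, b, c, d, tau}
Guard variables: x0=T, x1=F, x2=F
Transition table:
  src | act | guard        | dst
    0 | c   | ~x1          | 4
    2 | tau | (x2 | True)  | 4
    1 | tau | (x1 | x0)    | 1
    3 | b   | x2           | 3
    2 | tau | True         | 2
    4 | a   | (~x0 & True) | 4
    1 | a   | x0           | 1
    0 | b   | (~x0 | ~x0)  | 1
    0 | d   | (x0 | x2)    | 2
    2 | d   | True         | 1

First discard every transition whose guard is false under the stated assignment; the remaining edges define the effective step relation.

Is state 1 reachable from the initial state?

Answer: REACHABLE

Working:
Guard filter leaves 7 enabled edge(s).
Layer 0: {0}
Layer 1: {2,4}  total {0,2,4}
Layer 2: {1}  total {0,1,2,4}
Reachable = {0,1,2,4}
trace reaching 1: d·d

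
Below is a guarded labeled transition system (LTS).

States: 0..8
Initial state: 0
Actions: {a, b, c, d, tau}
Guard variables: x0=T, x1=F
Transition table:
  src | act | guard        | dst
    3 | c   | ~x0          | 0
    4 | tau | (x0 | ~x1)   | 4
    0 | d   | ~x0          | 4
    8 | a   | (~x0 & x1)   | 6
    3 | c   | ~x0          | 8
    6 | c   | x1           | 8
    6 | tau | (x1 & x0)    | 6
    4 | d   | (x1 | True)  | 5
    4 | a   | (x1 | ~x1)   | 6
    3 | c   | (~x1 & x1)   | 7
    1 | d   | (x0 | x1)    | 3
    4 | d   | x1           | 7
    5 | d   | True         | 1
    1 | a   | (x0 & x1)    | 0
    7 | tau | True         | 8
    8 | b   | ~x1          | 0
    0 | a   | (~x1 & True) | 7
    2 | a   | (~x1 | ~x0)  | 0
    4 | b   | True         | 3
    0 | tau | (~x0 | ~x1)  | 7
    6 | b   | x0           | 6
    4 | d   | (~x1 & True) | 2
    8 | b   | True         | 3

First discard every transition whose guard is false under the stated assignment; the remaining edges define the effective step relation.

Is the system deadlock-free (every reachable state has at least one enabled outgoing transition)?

R = {0,3,7,8}
  0: a→7  tau→7  [2 out]
  3: ∅  [STUCK]
  7: tau→8  [1 out]
  8: b→0  b→3  [2 out]
Path to 3: a·tau·b

Answer: DEADLOCK at state 3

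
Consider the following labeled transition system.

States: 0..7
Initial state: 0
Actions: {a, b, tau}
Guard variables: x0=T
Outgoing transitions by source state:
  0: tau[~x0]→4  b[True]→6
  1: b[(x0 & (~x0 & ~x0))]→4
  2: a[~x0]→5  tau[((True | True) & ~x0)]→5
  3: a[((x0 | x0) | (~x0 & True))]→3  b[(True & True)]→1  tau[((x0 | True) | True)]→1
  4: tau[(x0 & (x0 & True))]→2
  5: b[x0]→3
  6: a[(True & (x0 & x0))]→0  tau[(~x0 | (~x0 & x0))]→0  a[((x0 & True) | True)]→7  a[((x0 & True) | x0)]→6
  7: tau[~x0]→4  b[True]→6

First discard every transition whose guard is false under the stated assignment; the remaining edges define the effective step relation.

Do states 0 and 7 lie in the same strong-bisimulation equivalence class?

Answer: BISIMILAR

Analysis:
Compute ~ classes (split until stable):
  π0 = {{0,1,2,3,4,5,6,7}}
  π1 = {{0,5,7},{1,2},{3},{4},{6}}
  π2 = {{0,7},{1,2},{3},{4},{5},{6}}
Fixed point at round 3; 6 class(es).
[0]={0,7}  [7]={0,7}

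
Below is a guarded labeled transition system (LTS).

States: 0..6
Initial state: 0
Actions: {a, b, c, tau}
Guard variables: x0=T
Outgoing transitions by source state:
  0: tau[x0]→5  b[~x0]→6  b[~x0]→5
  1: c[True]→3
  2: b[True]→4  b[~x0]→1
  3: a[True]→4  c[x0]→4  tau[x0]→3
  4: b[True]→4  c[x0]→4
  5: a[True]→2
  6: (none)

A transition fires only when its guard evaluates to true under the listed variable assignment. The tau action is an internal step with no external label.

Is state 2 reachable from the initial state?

9 transition(s) survive guard evaluation.
depth 0: {0}
depth 1: {5}  total {0,5}
depth 2: {2}  total {0,2,5}
depth 3: {4}  total {0,2,4,5}
R = {0,2,4,5}
Path to 2: tau·a

Answer: REACHABLE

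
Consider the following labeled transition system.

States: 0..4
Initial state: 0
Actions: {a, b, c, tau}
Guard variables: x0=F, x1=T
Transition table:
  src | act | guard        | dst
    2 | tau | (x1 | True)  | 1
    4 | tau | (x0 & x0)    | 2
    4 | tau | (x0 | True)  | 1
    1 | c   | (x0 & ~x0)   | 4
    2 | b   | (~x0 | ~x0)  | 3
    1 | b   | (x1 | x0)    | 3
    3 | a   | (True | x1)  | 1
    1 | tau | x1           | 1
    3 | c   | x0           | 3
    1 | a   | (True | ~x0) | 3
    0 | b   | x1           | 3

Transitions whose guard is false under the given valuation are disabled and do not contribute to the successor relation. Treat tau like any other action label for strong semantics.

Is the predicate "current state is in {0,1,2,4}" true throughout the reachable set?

Answer: INVARIANT VIOLATED at state 3

Analysis:
Allowed set {0,1,2,4}
R = {0,1,3}
  0: ok
  1: ok
  3: VIOLATES
witness against invariant: b → 3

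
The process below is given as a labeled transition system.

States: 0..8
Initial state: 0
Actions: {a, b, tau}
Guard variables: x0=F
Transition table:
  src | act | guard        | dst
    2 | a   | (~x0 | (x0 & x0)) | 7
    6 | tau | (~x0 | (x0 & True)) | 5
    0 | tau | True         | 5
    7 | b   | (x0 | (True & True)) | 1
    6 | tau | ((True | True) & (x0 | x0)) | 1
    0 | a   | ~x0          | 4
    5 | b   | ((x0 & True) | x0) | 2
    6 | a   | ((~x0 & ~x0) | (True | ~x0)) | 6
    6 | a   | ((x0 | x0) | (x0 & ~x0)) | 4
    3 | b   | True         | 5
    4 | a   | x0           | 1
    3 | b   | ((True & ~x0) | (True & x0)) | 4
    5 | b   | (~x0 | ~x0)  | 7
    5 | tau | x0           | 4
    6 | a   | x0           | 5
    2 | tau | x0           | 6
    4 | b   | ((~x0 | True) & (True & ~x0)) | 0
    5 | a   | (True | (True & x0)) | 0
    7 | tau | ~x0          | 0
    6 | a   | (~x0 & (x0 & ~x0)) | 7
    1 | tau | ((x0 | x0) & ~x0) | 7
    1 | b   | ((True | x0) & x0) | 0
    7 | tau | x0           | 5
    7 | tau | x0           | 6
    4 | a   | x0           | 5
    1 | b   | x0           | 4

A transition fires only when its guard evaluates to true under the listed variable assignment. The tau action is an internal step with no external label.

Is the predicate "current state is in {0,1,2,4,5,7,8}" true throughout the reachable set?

Inv-set: {0,1,2,4,5,7,8}
Reachable = {0,1,4,5,7}
  0: safe
  1: safe
  4: safe
  5: safe
  7: safe

Answer: INVARIANT HOLDS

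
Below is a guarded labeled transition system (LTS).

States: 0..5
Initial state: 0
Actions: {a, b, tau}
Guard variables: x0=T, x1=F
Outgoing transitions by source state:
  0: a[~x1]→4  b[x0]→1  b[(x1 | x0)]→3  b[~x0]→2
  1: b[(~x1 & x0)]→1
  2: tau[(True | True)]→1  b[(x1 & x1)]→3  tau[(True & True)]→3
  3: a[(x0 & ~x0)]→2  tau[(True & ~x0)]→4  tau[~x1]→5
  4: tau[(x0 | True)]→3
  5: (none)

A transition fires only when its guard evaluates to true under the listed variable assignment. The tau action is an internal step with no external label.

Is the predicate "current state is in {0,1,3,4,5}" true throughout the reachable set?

Answer: INVARIANT HOLDS

Working:
Safe = {0,1,3,4,5}
R = {0,1,3,4,5}
  0: safe
  1: safe
  3: safe
  4: safe
  5: safe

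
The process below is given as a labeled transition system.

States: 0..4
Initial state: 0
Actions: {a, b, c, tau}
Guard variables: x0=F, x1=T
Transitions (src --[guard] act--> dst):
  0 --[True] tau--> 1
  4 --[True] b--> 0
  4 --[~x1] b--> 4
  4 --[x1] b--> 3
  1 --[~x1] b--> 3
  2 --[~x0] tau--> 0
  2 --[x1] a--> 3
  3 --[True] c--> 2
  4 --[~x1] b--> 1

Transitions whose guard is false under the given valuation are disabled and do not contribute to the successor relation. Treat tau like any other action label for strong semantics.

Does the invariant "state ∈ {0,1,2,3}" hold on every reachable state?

Answer: INVARIANT HOLDS

Trace:
Safe = {0,1,2,3}
R = {0,1}
  0: safe
  1: safe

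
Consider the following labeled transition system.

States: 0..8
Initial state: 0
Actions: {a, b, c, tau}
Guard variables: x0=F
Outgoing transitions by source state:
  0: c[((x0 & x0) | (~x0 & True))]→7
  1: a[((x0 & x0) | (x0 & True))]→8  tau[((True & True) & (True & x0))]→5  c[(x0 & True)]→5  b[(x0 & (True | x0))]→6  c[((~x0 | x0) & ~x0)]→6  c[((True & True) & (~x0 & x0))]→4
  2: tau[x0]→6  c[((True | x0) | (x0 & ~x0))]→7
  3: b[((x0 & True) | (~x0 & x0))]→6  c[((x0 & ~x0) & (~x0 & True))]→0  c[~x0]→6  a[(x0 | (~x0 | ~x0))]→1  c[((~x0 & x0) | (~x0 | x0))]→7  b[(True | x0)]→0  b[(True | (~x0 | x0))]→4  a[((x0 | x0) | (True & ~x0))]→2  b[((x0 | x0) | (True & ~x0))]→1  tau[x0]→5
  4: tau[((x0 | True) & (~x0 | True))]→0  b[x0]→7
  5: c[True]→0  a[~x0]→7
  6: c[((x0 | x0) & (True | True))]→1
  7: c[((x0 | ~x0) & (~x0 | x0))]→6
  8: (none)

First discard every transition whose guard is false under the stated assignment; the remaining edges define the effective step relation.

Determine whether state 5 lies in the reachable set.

14 transition(s) survive guard evaluation.
Layer 0: {0}
Layer 1: {7}  now seen {0,7}
Layer 2: {6}  now seen {0,6,7}
Reachable = {0,6,7}

Answer: UNREACHABLE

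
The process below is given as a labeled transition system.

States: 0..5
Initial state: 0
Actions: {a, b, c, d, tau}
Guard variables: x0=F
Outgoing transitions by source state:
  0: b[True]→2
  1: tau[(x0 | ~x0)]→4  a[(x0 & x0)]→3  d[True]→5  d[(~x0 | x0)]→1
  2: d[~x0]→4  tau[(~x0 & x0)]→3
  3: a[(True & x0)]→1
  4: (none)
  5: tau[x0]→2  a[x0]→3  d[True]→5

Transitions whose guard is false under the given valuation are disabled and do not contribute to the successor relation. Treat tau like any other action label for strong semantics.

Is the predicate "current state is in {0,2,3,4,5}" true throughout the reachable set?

Answer: INVARIANT HOLDS

Working:
Inv-set: {0,2,3,4,5}
R = {0,2,4}
  0: ✓
  2: ✓
  4: ✓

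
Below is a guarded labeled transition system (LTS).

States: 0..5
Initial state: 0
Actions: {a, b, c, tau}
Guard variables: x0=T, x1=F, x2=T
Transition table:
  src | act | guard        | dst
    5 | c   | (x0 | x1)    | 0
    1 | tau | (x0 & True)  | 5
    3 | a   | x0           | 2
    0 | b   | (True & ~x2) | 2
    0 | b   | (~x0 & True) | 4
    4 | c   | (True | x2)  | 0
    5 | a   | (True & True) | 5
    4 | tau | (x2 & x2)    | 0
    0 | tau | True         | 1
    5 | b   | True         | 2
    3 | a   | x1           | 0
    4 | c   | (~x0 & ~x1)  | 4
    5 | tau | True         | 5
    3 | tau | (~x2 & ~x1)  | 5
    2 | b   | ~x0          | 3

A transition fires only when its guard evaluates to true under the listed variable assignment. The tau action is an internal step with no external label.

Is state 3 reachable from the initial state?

Answer: UNREACHABLE

Trace:
9 transition(s) survive guard evaluation.
L0 = {0}
L1 = {1}  total {0,1}
L2 = {5}  total {0,1,5}
L3 = {2}  total {0,1,2,5}
R = {0,1,2,5}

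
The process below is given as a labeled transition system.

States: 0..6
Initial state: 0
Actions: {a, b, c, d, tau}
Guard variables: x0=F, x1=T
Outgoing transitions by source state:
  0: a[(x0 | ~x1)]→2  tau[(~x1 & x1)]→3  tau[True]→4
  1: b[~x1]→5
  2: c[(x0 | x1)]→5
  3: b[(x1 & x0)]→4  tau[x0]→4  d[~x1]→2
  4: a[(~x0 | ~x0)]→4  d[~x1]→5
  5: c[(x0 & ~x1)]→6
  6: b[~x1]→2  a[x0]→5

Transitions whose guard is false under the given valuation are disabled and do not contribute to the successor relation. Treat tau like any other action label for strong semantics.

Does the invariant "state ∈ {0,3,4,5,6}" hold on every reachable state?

Answer: INVARIANT HOLDS

Analysis:
Allowed set {0,3,4,5,6}
R = {0,4}
  0: safe
  4: safe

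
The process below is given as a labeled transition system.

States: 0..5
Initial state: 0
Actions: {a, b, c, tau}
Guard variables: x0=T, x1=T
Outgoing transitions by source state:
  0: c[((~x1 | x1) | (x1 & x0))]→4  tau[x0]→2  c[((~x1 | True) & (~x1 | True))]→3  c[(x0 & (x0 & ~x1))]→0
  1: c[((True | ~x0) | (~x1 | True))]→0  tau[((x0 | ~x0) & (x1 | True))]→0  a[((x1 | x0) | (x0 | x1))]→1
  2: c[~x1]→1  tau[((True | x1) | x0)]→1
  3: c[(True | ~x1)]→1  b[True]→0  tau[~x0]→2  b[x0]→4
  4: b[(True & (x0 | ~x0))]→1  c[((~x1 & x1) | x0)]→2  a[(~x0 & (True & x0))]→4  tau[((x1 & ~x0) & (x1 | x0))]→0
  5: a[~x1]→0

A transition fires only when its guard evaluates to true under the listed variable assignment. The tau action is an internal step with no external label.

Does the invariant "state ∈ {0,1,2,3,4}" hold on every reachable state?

Answer: INVARIANT HOLDS

Working:
Safe = {0,1,2,3,4}
R = {0,1,2,3,4}
  0: ✓
  1: ✓
  2: ✓
  3: ✓
  4: ✓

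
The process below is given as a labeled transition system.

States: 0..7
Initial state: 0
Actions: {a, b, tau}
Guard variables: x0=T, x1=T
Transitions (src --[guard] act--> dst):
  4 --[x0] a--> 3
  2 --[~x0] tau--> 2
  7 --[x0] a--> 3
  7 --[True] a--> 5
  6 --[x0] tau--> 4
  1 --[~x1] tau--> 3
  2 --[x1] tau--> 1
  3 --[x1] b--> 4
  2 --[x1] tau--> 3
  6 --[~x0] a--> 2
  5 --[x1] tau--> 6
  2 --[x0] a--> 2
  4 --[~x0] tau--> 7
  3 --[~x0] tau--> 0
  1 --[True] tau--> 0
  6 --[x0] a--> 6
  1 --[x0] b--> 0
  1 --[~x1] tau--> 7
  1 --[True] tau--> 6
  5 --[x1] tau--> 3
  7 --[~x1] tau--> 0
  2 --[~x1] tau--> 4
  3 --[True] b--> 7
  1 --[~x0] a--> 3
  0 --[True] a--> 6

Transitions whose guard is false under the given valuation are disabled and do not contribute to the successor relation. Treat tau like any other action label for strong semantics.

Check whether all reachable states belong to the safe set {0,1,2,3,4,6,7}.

Answer: INVARIANT VIOLATED at state 5

Analysis:
Allowed set {0,1,2,3,4,6,7}
R = {0,3,4,5,6,7}
  0: ok
  3: ok
  4: ok
  5: outside
  6: ok
  7: ok
witness against invariant: a·tau·a·b·a → 5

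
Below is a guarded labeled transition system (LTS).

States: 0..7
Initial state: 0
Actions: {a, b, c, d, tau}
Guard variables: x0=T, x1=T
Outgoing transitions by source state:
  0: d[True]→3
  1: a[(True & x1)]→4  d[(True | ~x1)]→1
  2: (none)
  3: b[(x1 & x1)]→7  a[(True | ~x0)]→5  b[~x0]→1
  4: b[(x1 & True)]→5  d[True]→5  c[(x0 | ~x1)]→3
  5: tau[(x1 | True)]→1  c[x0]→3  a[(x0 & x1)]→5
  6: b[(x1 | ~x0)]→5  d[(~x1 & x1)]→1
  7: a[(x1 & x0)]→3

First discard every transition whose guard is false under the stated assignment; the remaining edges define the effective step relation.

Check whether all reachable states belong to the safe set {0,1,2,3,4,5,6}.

Inv-set: {0,1,2,3,4,5,6}
Reach set: {0,1,3,4,5,7}
  0: ok
  1: ok
  3: ok
  4: ok
  5: ok
  7: outside
witness against invariant: d·b → 7

Answer: INVARIANT VIOLATED at state 7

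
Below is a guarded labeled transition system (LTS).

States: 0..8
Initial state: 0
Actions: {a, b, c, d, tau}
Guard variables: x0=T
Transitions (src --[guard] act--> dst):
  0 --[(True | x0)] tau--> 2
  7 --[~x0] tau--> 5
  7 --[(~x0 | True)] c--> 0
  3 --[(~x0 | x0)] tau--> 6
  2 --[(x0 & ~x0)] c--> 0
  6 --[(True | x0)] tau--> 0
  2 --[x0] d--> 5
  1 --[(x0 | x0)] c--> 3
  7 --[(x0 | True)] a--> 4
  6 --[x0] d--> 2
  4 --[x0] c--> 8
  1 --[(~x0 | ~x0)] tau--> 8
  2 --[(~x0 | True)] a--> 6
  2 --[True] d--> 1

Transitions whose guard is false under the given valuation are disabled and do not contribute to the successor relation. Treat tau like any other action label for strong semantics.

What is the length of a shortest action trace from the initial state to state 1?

Answer: 2

Trace:
Breadth-first toward 1:
  L0 = {0}
  L1 = {2}
  L2 = {1,5,6}
1 enters at depth 2; path tau·d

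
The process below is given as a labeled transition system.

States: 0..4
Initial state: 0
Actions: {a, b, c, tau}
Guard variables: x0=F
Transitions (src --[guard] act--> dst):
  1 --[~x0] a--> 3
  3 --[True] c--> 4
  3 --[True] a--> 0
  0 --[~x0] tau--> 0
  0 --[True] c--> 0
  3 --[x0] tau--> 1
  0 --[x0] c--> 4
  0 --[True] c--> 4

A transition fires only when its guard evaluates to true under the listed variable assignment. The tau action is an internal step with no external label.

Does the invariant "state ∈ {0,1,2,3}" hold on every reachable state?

Answer: INVARIANT VIOLATED at state 4

Analysis:
Inv-set: {0,1,2,3}
R = {0,4}
  0: ok
  4: VIOLATES
counterexample path to 4: c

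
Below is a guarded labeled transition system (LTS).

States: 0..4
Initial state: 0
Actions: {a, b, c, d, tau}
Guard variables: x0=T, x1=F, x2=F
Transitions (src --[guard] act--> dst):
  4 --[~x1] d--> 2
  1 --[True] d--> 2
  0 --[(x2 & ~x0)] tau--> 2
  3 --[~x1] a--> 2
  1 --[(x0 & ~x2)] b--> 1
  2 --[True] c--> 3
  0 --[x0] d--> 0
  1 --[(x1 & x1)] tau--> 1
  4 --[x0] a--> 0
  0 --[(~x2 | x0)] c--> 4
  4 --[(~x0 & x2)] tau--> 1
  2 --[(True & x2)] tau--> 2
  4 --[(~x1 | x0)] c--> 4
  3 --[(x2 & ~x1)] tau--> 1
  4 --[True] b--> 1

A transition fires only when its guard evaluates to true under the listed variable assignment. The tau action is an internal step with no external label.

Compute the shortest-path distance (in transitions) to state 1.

Answer: 2

Analysis:
Breadth-first toward 1:
  depth 0: {0}
  depth 1: {4}
  depth 2: {1,2}
first hit 1 at d=2 via c·b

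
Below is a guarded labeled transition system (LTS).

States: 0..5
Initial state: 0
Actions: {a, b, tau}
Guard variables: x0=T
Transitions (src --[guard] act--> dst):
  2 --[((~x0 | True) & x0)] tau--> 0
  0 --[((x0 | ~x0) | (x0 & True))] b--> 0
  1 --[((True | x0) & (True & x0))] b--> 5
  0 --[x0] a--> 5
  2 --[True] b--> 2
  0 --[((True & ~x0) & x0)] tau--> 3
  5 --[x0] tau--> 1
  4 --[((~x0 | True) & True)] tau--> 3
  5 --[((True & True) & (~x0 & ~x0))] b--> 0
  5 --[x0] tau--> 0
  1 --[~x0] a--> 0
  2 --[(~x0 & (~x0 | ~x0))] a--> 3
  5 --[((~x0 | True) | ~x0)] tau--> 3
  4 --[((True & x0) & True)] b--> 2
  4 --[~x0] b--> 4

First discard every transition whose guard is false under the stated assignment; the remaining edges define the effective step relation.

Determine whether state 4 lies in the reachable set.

Answer: UNREACHABLE

Trace:
Guard filter leaves 10 enabled edge(s).
Layer 0: {0}
Layer 1: {5}  cumulative {0,5}
Layer 2: {1,3}  cumulative {0,1,3,5}
R = {0,1,3,5}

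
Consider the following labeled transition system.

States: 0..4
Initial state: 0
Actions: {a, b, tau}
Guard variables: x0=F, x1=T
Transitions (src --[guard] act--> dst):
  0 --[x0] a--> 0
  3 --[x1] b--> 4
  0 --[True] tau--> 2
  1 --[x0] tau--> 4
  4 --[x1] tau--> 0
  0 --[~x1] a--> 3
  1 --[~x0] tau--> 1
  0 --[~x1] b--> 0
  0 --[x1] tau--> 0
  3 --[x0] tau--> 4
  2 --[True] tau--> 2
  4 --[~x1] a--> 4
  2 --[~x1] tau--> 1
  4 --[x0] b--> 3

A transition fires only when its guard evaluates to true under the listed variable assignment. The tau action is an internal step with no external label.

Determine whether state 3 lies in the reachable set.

After dropping false guards: 6 live edges.
Layer 0: {0}
Layer 1: {2}  cumulative {0,2}
R = {0,2}

Answer: UNREACHABLE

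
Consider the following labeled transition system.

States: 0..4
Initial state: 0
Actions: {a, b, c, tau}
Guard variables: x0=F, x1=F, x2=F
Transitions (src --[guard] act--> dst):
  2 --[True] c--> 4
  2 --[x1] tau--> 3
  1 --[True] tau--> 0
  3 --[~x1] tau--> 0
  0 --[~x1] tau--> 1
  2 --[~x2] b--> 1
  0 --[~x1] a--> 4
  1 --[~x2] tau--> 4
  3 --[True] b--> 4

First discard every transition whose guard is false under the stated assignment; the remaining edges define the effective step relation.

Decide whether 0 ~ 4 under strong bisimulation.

Answer: NOT BISIMILAR

Analysis:
Compute ~ classes (split until stable):
  π0 = {{0,1,2,3,4}}
  π1 = {{0},{1},{2},{3},{4}}
Fixed point at round 2; 5 class(es).
class of 0: {0}; class of 4: {4}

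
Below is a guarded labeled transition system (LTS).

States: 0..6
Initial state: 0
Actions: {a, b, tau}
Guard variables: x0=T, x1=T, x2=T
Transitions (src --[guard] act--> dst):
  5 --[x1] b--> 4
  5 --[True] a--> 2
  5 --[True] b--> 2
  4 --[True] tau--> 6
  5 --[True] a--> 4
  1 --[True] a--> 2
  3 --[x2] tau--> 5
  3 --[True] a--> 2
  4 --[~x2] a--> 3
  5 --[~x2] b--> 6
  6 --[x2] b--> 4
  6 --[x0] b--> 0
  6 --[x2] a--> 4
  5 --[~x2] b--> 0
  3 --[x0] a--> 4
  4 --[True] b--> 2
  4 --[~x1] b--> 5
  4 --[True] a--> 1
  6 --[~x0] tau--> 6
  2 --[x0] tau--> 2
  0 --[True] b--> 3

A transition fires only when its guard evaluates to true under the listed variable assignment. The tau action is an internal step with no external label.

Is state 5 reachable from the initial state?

16 transition(s) survive guard evaluation.
depth 0: {0}
depth 1: {3}  now seen {0,3}
depth 2: {2,4,5}  now seen {0,2,3,4,5}
depth 3: {1,6}  now seen {0,1,2,3,4,5,6}
R = {0,1,2,3,4,5,6}
trace reaching 5: b·tau

Answer: REACHABLE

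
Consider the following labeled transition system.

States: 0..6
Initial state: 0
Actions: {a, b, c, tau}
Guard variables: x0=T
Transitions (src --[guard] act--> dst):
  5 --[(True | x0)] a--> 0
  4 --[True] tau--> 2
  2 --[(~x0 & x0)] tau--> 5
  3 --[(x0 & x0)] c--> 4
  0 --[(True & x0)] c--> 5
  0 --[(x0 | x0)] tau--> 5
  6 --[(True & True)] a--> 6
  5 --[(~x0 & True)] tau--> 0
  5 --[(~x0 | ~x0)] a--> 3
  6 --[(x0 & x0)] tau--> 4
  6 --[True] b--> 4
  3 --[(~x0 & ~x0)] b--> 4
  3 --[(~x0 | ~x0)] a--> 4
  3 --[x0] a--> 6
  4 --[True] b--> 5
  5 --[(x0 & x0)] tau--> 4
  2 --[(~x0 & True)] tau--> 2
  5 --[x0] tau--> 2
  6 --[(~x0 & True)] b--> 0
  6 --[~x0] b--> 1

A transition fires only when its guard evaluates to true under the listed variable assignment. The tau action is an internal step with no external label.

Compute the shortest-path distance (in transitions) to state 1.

Layered search for 1:
  L0 = {0}
  L1 = {5}
  L2 = {2,4}
1 never appears.

Answer: UNREACHABLE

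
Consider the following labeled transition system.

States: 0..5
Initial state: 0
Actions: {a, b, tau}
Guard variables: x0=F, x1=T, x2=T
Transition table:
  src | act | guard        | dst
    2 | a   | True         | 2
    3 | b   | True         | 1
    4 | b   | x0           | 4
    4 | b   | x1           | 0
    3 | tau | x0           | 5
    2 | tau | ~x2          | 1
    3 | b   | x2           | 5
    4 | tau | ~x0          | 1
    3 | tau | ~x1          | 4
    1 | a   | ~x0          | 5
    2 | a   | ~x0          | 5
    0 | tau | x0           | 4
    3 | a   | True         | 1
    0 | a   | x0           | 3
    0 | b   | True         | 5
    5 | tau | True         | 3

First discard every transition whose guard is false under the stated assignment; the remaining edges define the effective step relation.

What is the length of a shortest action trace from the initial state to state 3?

Answer: 2

Analysis:
BFS to 3:
  depth 0: {0}
  depth 1: {5}
  depth 2: {3}
3 enters at depth 2; path b·tau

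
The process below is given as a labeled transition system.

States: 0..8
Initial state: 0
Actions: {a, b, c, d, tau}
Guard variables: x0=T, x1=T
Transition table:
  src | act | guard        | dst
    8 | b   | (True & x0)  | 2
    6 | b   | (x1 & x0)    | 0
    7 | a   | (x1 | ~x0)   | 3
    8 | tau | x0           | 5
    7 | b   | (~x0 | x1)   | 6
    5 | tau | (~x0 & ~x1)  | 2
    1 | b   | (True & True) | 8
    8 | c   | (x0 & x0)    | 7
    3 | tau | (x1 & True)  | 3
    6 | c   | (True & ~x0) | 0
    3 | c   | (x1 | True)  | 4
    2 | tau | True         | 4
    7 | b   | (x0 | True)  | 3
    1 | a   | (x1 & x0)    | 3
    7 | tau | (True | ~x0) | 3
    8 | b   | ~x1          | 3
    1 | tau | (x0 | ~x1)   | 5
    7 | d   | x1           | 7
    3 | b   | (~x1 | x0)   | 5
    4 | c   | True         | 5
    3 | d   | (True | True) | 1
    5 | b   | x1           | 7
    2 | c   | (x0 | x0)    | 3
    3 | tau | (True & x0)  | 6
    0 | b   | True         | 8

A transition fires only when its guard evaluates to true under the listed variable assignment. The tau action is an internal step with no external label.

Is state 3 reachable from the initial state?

Answer: REACHABLE

Trace:
Guard filter leaves 22 enabled edge(s).
L0 = {0}
L1 = {8}  cumulative {0,8}
L2 = {2,5,7}  cumulative {0,2,5,7,8}
L3 = {3,4,6}  cumulative {0,2,3,4,5,6,7,8}
L4 = {1}  cumulative {0,1,2,3,4,5,6,7,8}
Reach set: {0,1,2,3,4,5,6,7,8}
witness 3: b·b·c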